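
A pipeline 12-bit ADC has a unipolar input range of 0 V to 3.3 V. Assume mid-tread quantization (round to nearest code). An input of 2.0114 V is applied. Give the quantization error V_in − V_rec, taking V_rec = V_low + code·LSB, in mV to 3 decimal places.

LSB = 3.3/2^12 = 0.806 mV.
(2.0114 − 0)/0.000805664 = 2496.5741; round gives code 2497.
Code 2497 maps back to 0 + 2497×0.000805664 V = 2.0117432 V.
V_in − V_rec = -0.000343164 V = -0.343 mV.

-0.343 mV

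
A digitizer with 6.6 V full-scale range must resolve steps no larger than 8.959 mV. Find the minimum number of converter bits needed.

Number of steps required ≥ 6.6 V / 8.959 mV = 736.69.
Need 2^N ≥ 736.69; 2^9 = 512, 2^10 = 1024.
Minimum N = 10.

10 bits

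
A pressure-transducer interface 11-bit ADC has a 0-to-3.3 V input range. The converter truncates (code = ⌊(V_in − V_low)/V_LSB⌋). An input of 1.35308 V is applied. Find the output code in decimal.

code 839

LSB = 3.3 V / 2048 = 1.611 mV.
Input sits at 839.730 steps above V_low.
So the output code is 839.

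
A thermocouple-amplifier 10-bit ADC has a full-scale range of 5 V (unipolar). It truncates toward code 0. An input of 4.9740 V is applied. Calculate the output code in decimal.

Full-scale span = 5 V; LSB = 5/2^10 = 4.883 mV.
(4.9740 − 0) / 0.00488281 = 1018.675 LSBs.
So the output code is 1018.

code 1018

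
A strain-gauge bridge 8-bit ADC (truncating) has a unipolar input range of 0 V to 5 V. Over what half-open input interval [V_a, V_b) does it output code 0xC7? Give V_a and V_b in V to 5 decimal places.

[3.88672 V, 3.90625 V)

LSB = 5/2^8 = 19.531 mV.
Code 0xC7 = 199 decimal.
V_a = V_low + 199·LSB = 3.88672 V; V_b = V_low + 200·LSB = 3.90625 V.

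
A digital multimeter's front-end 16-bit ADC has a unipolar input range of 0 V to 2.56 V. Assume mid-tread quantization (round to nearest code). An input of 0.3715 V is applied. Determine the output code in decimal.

code 9510

Full-scale span = 2.56 V; LSB = 2.56/2^16 = 39.06 µV.
(V_in − V_low)/LSB = (0.3715 − 0) / 3.90625e-05 = 9510.400.
round(9510.400) = 9510.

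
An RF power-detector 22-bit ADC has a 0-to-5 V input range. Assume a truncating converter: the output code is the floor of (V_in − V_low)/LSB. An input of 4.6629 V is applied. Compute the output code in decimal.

With 4194304 levels over 5 V, one step is 1.19 µV.
Input sits at 3911524.024 steps above V_low.
Floor → code 3911524.

code 3911524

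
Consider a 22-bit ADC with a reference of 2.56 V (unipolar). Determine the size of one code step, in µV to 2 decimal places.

Full-scale span = 2.56 V.
LSB = 2.56 / 2^22 = 2.56 / 4194304 = 6.10352e-07 V = 0.61 µV.

0.61 µV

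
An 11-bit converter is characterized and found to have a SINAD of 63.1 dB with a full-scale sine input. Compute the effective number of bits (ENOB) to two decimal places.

ENOB = (SINAD − 1.76) / 6.02 = (63.1 − 1.76)/6.02 = 10.189.

10.19 bits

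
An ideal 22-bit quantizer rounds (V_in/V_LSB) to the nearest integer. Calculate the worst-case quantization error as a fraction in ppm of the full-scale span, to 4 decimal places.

0.1192 ppm

Rounding → worst-case error = ½ LSB = V_FS/2^23, so 1e+06/8388608 = 0.119209 ppm of full scale.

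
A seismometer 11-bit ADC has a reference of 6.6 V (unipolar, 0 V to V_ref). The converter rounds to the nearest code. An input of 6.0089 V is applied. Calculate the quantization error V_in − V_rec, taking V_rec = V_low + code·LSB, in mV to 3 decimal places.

-1.354 mV

One LSB is 6.6 V / 2048 = 3.223 mV.
Scaled input = 1864.5799 LSBs, so code = 1865.
Reconstructed: 6.0102539 V.
Difference: -0.00135391 V → -1.354 mV.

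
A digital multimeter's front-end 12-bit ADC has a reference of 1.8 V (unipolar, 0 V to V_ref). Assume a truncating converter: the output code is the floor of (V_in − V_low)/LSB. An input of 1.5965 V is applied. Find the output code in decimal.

code 3632

With 4096 levels over 1.8 V, one step is 439.45 µV.
(V_in − V_low)/LSB = (1.5965 − 0) / 0.000439453 = 3632.924.
⌊·⌋(3632.924) = 3632.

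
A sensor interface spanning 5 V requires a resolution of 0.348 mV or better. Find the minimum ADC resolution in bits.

Number of steps required ≥ 5 V / 0.348 mV = 14367.82.
Need 2^N ≥ 14367.82; 2^13 = 8192, 2^14 = 16384.
Minimum N = 14.

14 bits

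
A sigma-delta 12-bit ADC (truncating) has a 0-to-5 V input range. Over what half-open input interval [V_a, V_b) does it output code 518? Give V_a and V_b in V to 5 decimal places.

LSB = 5/2^12 = 1.221 mV.
V_a = V_low + 518·LSB = 0.632324 V; V_b = V_low + 519·LSB = 0.633545 V.

[0.63232 V, 0.63354 V)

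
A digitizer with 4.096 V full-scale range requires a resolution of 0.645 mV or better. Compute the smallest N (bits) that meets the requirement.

13 bits

Number of steps required ≥ 4.096 V / 0.645 mV = 6350.39.
Need 2^N ≥ 6350.39; 2^12 = 4096, 2^13 = 8192.
Minimum N = 13.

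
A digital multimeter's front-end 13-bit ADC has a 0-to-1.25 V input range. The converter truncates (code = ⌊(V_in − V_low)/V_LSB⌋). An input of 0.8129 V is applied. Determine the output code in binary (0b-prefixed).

Full-scale span = 1.25 V; LSB = 1.25/2^13 = 152.59 µV.
(0.8129 − 0) / 0.000152588 = 5327.421 LSBs.
⌊·⌋(5327.421) = 5327.
In binary (0b-prefixed): 0b1010011001111.

code 0b1010011001111 (decimal 5327)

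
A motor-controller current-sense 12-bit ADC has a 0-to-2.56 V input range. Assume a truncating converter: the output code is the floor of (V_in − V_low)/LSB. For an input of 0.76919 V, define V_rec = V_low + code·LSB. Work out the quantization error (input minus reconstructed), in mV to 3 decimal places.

0.440 mV

Step size: 2.56 V ÷ 2^12 = 0.625 mV.
(V_in − V_low)/LSB = (0.76919 − 0)/0.000625 = 1230.7040 → code 1230 (floor).
Reconstructed: 0.76875 V.
V_in − V_rec = 0.00044 V = 0.440 mV.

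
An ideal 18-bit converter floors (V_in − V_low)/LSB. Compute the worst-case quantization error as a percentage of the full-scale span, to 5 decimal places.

Truncating → worst-case error = 1 LSB = V_FS/2^18, so 100/262144 = 0.00038147 % of full scale.

0.00038 %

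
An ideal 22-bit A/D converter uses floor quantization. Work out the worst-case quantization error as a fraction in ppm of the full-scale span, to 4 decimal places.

0.2384 ppm

Truncating → worst-case error = 1 LSB = V_FS/2^22, so 1e+06/4194304 = 0.238419 ppm of full scale.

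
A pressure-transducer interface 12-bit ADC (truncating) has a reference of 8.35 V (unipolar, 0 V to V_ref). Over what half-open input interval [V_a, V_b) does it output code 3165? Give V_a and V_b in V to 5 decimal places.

[6.45209 V, 6.45413 V)

LSB = 8.35/2^12 = 2.039 mV.
V_a = V_low + 3165·LSB = 6.45209 V; V_b = V_low + 3166·LSB = 6.45413 V.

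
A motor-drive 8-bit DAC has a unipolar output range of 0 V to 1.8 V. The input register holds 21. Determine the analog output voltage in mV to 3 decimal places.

LSB = 1.8 V / 2^8 = 7.031 mV.
V_out = 0 + 21 × 0.00703125 V = 0.147656 V.
= 147.656 mV.

147.656 mV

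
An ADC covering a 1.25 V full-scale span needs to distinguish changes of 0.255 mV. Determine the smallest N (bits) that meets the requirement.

13 bits

Number of steps required ≥ 1.25 V / 0.255 mV = 4901.96.
Need 2^N ≥ 4901.96; 2^12 = 4096, 2^13 = 8192.
Minimum N = 13.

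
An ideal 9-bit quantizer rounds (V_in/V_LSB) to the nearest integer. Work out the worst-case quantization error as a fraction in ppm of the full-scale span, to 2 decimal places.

976.56 ppm

Rounding → worst-case error = ½ LSB = V_FS/2^10, so 1e+06/1024 = 976.562 ppm of full scale.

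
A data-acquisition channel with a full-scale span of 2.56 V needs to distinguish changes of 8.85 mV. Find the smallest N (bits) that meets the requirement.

Number of steps required ≥ 2.56 V / 8.85 mV = 289.27.
Need 2^N ≥ 289.27; 2^8 = 256, 2^9 = 512.
Minimum N = 9.

9 bits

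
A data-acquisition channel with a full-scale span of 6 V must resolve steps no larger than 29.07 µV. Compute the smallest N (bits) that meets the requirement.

18 bits

Number of steps required ≥ 6 V / 29.07 µV = 206398.35.
Need 2^N ≥ 206398.35; 2^17 = 131072, 2^18 = 262144.
Minimum N = 18.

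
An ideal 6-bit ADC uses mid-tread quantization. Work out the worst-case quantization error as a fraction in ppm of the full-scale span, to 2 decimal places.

7812.50 ppm

Rounding → worst-case error = ½ LSB = V_FS/2^7, so 1e+06/128 = 7812.5 ppm of full scale.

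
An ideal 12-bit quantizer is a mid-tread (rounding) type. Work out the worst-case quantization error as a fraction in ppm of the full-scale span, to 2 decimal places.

122.07 ppm

Rounding → worst-case error = ½ LSB = V_FS/2^13, so 1e+06/8192 = 122.07 ppm of full scale.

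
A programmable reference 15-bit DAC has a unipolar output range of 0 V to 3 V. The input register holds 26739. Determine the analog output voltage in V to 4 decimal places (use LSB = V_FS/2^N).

2.4480 V

LSB = 3 V / 2^15 = 91.55 µV.
V_out = 0 + 26739 × 9.15527e-05 V = 2.44803 V.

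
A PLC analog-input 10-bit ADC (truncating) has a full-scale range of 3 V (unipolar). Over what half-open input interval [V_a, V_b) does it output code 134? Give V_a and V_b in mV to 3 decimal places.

LSB = 3/2^10 = 2.930 mV.
V_a = V_low + 134·LSB = 0.392578 V; V_b = V_low + 135·LSB = 0.395508 V.

[392.578 mV, 395.508 mV)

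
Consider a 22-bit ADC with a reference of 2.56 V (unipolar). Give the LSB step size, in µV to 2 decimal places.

0.61 µV

Full-scale span = 2.56 V.
LSB = 2.56 / 2^22 = 2.56 / 4194304 = 6.10352e-07 V = 0.61 µV.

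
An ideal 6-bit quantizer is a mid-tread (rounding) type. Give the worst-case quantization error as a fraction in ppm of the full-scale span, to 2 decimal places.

Rounding → worst-case error = ½ LSB = V_FS/2^7, so 1e+06/128 = 7812.5 ppm of full scale.

7812.50 ppm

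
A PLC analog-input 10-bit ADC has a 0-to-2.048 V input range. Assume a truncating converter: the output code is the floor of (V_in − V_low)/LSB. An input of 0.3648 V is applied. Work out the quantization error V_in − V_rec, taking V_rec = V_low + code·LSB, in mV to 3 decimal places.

0.800 mV

LSB = 2.048/2^10 = 2.000 mV.
Scaled input = 182.4000 LSBs, so code = 182.
Code 182 maps back to 0 + 182×0.002 V = 0.364 V.
V_in − V_rec = 0.0008 V = 0.800 mV.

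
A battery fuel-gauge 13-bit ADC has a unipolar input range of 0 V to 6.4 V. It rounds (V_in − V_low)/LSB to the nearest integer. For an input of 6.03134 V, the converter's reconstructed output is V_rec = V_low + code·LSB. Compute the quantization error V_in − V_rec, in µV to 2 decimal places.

90.00 µV

One LSB is 6.4 V / 8192 = 0.781 mV.
Scaled input = 7720.1152 LSBs, so code = 7720.
Reconstructed: 6.03125 V.
Difference: 9e-05 V → 90.00 µV.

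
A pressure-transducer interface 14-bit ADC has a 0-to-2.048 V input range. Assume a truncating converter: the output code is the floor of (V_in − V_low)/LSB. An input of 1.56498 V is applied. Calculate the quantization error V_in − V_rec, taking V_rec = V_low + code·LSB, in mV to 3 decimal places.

0.105 mV

LSB = 2.048/2^14 = 125.00 µV.
(1.56498 − 0)/0.000125 = 12519.8400; ⌊·⌋ gives code 12519.
Code 12519 maps back to 0 + 12519×0.000125 V = 1.564875 V.
Difference: 0.000105 V → 0.105 mV.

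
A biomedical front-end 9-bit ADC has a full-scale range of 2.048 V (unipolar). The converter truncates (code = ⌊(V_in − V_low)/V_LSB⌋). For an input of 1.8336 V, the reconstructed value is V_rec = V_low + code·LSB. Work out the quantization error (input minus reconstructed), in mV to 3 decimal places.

Step size: 2.048 V ÷ 2^9 = 4.000 mV.
Scaled input = 458.4000 LSBs, so code = 458.
V_rec = 0 + 458·0.004 = 1.832 V.
Difference: 0.0016 V → 1.600 mV.

1.600 mV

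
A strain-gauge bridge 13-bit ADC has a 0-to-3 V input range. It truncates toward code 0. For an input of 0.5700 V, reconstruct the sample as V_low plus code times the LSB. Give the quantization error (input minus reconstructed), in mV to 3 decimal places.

0.176 mV

One LSB is 3 V / 8192 = 366.21 µV.
(0.5700 − 0)/0.000366211 = 1556.4800; ⌊·⌋ gives code 1556.
Reconstructed: 0.56982422 V.
V_in − V_rec = 0.000175781 V = 0.176 mV.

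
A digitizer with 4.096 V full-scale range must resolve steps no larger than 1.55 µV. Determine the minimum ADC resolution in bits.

Number of steps required ≥ 4.096 V / 1.55 µV = 2642580.65.
Need 2^N ≥ 2642580.65; 2^21 = 2097152, 2^22 = 4194304.
Minimum N = 22.

22 bits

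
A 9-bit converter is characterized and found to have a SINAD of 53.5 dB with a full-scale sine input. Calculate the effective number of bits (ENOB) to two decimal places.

ENOB = (SINAD − 1.76) / 6.02 = (53.5 − 1.76)/6.02 = 8.595.

8.59 bits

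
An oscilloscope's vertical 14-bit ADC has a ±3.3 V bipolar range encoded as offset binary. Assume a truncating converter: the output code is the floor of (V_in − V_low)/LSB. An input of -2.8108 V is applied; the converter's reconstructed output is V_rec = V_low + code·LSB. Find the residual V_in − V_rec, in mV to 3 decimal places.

One LSB is 6.6 V / 16384 = 402.83 µV.
Scaled input = 1214.4019 LSBs, so code = 1214.
V_rec = (−3.3) + 1214·0.000402832 = -2.8109619 V.
Difference: 0.000161914 V → 0.162 mV.

0.162 mV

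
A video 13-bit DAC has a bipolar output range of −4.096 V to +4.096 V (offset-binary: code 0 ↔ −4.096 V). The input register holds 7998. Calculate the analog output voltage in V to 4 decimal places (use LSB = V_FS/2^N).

3.9020 V

LSB = 8.192 V / 2^13 = 1.000 mV.
V_out = (−4.096) + 7998 × 0.001 V = 3.902 V.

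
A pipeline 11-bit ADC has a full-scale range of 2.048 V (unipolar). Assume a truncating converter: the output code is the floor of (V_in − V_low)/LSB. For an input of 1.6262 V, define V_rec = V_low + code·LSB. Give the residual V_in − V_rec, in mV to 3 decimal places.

Step size: 2.048 V ÷ 2^11 = 1.000 mV.
(1.6262 − 0)/0.001 = 1626.2000; ⌊·⌋ gives code 1626.
V_rec = 0 + 1626·0.001 = 1.626 V.
Error = 1.6262 − 1.626 = 0.0002 V = 0.200 mV.

0.200 mV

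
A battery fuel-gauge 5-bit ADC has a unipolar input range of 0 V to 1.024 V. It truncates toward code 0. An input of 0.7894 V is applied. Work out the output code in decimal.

Full-scale span = 1.024 V; LSB = 1.024/2^5 = 32.000 mV.
Input sits at 24.669 steps above V_low.
Floor → code 24.

code 24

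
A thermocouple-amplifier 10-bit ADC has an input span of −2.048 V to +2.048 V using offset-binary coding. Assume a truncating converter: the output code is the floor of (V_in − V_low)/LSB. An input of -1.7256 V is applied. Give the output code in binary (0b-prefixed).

code 0b1010000 (decimal 80)

With 1024 levels over 4.096 V, one step is 4.000 mV.
Input sits at 80.600 steps above V_low.
So the output code is 80.
In binary (0b-prefixed): 0b1010000.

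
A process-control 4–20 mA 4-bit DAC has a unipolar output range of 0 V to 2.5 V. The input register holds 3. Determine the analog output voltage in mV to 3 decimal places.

LSB = 2.5 V / 2^4 = 156.250 mV.
V_out = 0 + 3 × 0.15625 V = 0.46875 V.
= 468.750 mV.

468.750 mV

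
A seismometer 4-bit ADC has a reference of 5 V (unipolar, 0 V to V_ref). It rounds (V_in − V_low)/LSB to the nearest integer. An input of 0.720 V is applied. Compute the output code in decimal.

code 2

Full-scale span = 5 V; LSB = 5/2^4 = 312.500 mV.
(0.720 − 0) / 0.3125 = 2.304 LSBs.
Round → code 2.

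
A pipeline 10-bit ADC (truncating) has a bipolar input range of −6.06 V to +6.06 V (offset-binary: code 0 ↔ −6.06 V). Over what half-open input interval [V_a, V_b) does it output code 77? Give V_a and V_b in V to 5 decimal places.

[-5.14863 V, -5.13680 V)

LSB = 12.12/2^10 = 11.836 mV.
V_a = V_low + 77·LSB = -5.14863 V; V_b = V_low + 78·LSB = -5.1368 V.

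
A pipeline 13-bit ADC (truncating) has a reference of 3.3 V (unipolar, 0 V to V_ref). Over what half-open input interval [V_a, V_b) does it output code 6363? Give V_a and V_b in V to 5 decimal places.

[2.56322 V, 2.56362 V)

LSB = 3.3/2^13 = 402.83 µV.
V_a = V_low + 6363·LSB = 2.56322 V; V_b = V_low + 6364·LSB = 2.56362 V.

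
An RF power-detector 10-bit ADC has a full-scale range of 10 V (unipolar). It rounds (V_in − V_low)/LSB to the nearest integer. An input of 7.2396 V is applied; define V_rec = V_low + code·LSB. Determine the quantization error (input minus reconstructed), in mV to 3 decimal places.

3.272 mV

Step size: 10 V ÷ 2^10 = 9.766 mV.
Scaled input = 741.3350 LSBs, so code = 741.
Reconstructed: 7.2363281 V.
Error = 7.2396 − 7.2363281 = 0.00327188 V = 3.272 mV.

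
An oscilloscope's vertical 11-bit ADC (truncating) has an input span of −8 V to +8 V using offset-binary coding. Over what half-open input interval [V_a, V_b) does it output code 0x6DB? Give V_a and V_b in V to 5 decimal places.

[5.71094 V, 5.71875 V)

LSB = 16/2^11 = 7.812 mV.
Code 0x6DB = 1755 decimal.
V_a = V_low + 1755·LSB = 5.71094 V; V_b = V_low + 1756·LSB = 5.71875 V.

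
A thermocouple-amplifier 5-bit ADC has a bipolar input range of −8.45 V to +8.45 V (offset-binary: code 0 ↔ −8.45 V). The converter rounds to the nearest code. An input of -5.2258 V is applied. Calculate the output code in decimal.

Full-scale span = 16.9 V; LSB = 16.9/2^5 = 0.5281 V.
(V_in − V_low)/LSB = (-5.2258 − (−8.45)) / 0.528125 = 6.105.
So the output code is 6.

code 6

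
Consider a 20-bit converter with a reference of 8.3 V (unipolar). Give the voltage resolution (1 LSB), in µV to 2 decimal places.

Full-scale span = 8.3 V.
LSB = 8.3 / 2^20 = 8.3 / 1048576 = 7.9155e-06 V = 7.92 µV.

7.92 µV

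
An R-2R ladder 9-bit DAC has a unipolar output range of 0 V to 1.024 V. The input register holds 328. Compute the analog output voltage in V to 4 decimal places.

0.6560 V

LSB = 1.024 V / 2^9 = 2.000 mV.
V_out = 0 + 328 × 0.002 V = 0.656 V.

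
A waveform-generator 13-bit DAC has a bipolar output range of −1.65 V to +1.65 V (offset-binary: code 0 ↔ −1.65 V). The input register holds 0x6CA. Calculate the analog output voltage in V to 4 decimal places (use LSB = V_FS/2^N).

LSB = 3.3 V / 2^13 = 402.83 µV.
Code 0x6CA = 1738 decimal.
V_out = (−1.65) + 1738 × 0.000402832 V = -0.949878 V.

-0.9499 V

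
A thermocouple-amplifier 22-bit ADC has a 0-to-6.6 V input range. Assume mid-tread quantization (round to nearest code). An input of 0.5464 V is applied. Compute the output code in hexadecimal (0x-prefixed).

code 0x54C66 (decimal 347238)

With 4194304 levels over 6.6 V, one step is 1.57 µV.
(0.5464 − 0) / 1.57356e-06 = 347237.531 LSBs.
Round → code 347238.
In hexadecimal (0x-prefixed): 0x54C66.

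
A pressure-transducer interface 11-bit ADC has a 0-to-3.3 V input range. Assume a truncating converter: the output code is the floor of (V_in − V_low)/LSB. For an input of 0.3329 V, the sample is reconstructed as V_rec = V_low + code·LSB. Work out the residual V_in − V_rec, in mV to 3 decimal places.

LSB = 3.3/2^11 = 1.611 mV.
(V_in − V_low)/LSB = (0.3329 − 0)/0.00161133 = 206.5998 → code 206 (floor).
Reconstructed: 0.33193359 V.
V_in − V_rec = 0.000966406 V = 0.966 mV.

0.966 mV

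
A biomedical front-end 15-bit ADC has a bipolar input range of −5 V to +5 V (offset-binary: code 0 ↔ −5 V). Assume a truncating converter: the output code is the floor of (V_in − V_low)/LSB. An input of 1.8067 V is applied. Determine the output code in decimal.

code 22304

Full-scale span = 10 V; LSB = 10/2^15 = 305.18 µV.
(1.8067 − (−5)) / 0.000305176 = 22304.195 LSBs.
Floor → code 22304.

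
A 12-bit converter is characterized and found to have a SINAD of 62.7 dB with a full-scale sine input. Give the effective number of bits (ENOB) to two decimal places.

ENOB = (SINAD − 1.76) / 6.02 = (62.7 − 1.76)/6.02 = 10.123.

10.12 bits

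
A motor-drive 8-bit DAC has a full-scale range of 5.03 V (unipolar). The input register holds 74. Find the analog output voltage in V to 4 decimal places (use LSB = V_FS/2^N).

1.4540 V

LSB = 5.03 V / 2^8 = 19.648 mV.
V_out = 0 + 74 × 0.0196484 V = 1.45398 V.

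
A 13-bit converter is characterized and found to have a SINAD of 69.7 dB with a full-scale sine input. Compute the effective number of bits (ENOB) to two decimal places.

ENOB = (SINAD − 1.76) / 6.02 = (69.7 − 1.76)/6.02 = 11.286.

11.29 bits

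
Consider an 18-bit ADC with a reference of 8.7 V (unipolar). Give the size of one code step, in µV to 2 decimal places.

Full-scale span = 8.7 V.
LSB = 8.7 / 2^18 = 8.7 / 262144 = 3.31879e-05 V = 33.19 µV.

33.19 µV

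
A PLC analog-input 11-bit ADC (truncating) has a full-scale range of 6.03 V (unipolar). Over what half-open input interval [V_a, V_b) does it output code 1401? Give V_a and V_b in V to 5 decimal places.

[4.12501 V, 4.12796 V)

LSB = 6.03/2^11 = 2.944 mV.
V_a = V_low + 1401·LSB = 4.12501 V; V_b = V_low + 1402·LSB = 4.12796 V.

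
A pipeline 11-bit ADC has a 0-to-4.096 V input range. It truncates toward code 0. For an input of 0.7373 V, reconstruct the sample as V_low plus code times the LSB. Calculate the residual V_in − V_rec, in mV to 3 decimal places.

1.300 mV

One LSB is 4.096 V / 2048 = 2.000 mV.
(0.7373 − 0)/0.002 = 368.6500; ⌊·⌋ gives code 368.
Code 368 maps back to 0 + 368×0.002 V = 0.736 V.
Difference: 0.0013 V → 1.300 mV.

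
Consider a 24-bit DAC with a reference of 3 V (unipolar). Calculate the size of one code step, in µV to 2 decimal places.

0.18 µV

Full-scale span = 3 V.
LSB = 3 / 2^24 = 3 / 16777216 = 1.78814e-07 V = 0.18 µV.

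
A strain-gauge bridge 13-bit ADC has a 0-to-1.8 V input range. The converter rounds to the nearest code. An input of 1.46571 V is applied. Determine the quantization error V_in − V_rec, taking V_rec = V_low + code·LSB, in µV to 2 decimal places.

Step size: 1.8 V ÷ 2^13 = 219.73 µV.
(1.46571 − 0)/0.000219727 = 6670.6091; round gives code 6671.
Reconstructed: 1.4657959 V.
Error = 1.46571 − 1.4657959 = -8.58984e-05 V = -85.90 µV.

-85.90 µV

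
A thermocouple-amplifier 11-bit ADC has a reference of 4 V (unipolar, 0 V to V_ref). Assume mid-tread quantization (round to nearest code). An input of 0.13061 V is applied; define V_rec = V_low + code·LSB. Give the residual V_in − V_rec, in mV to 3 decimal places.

One LSB is 4 V / 2048 = 1.953 mV.
Scaled input = 66.8723 LSBs, so code = 67.
V_rec = 0 + 67·0.00195312 = 0.13085938 V.
V_in − V_rec = -0.000249375 V = -0.249 mV.

-0.249 mV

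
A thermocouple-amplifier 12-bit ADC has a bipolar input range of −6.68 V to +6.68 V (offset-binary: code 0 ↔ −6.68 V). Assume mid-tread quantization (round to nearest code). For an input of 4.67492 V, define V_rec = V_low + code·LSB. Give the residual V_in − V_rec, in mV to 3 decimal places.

One LSB is 13.36 V / 4096 = 3.262 mV.
(V_in − V_low)/LSB = (4.67492 − (−6.68))/0.00326172 = 3481.2689 → code 3481 (round).
Code 3481 maps back to (−6.68) + 3481×0.00326172 V = 4.674043 V.
Difference: 0.000877031 V → 0.877 mV.

0.877 mV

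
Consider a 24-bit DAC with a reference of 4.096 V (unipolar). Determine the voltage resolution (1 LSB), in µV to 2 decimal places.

Full-scale span = 4.096 V.
LSB = 4.096 / 2^24 = 4.096 / 16777216 = 2.44141e-07 V = 0.24 µV.

0.24 µV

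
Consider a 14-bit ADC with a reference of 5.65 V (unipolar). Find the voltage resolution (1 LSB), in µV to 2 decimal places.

344.85 µV

Full-scale span = 5.65 V.
LSB = 5.65 / 2^14 = 5.65 / 16384 = 0.000344849 V = 344.85 µV.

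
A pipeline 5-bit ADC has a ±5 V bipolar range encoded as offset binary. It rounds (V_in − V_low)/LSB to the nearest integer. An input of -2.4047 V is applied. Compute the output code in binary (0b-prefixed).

With 32 levels over 10 V, one step is 312.500 mV.
(V_in − V_low)/LSB = (-2.4047 − (−5)) / 0.3125 = 8.305.
round(8.305) = 8.
In binary (0b-prefixed): 0b1000.

code 0b1000 (decimal 8)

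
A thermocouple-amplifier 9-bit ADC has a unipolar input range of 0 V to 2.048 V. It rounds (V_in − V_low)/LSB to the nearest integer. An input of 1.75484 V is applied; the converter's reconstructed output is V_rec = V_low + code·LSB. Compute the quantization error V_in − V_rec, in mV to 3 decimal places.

Step size: 2.048 V ÷ 2^9 = 4.000 mV.
(1.75484 − 0)/0.004 = 438.7100; round gives code 439.
Reconstructed: 1.756 V.
V_in − V_rec = -0.00116 V = -1.160 mV.

-1.160 mV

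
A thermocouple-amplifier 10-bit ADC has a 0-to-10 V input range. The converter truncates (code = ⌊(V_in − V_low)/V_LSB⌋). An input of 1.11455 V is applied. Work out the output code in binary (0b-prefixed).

LSB = 10 V / 1024 = 9.766 mV.
(1.11455 − 0) / 0.00976562 = 114.130 LSBs.
⌊·⌋(114.130) = 114.
In binary (0b-prefixed): 0b1110010.

code 0b1110010 (decimal 114)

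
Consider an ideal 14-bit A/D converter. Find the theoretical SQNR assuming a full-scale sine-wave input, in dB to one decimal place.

86.0 dB

SNR ≈ 6.02·N + 1.76 dB = 6.02·14 + 1.76 = 86.04 dB.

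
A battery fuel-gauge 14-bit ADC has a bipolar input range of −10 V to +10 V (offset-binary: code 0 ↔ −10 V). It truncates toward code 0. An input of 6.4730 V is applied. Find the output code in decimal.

Full-scale span = 20 V; LSB = 20/2^14 = 1.221 mV.
Input sits at 13494.682 steps above V_low.
⌊·⌋(13494.682) = 13494.

code 13494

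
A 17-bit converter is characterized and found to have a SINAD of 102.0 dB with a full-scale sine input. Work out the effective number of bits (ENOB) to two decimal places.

16.65 bits

ENOB = (SINAD − 1.76) / 6.02 = (102.0 − 1.76)/6.02 = 16.651.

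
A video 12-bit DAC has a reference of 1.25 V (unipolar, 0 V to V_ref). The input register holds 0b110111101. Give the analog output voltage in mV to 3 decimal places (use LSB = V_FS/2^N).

LSB = 1.25 V / 2^12 = 305.18 µV.
Code 0b110111101 = 445 decimal.
V_out = 0 + 445 × 0.000305176 V = 0.135803 V.
= 135.803 mV.

135.803 mV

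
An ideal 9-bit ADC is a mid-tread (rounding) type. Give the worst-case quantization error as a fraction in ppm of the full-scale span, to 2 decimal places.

976.56 ppm

Rounding → worst-case error = ½ LSB = V_FS/2^10, so 1e+06/1024 = 976.562 ppm of full scale.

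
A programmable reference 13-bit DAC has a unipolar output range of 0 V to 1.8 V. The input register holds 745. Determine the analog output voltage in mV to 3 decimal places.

LSB = 1.8 V / 2^13 = 219.73 µV.
V_out = 0 + 745 × 0.000219727 V = 0.163696 V.
= 163.696 mV.

163.696 mV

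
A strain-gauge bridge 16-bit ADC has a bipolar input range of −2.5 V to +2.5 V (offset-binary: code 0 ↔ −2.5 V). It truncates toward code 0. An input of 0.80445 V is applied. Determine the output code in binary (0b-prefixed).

code 0b1010100100110000 (decimal 43312)

LSB = 5 V / 65536 = 76.29 µV.
(V_in − V_low)/LSB = (0.80445 − (−2.5)) / 7.62939e-05 = 43312.087.
⌊·⌋(43312.087) = 43312.
In binary (0b-prefixed): 0b1010100100110000.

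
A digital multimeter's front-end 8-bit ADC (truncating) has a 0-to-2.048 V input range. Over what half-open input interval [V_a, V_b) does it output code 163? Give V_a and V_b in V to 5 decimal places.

LSB = 2.048/2^8 = 8.000 mV.
V_a = V_low + 163·LSB = 1.304 V; V_b = V_low + 164·LSB = 1.312 V.

[1.30400 V, 1.31200 V)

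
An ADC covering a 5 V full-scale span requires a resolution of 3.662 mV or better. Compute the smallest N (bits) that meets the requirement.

11 bits

Number of steps required ≥ 5 V / 3.662 mV = 1365.37.
Need 2^N ≥ 1365.37; 2^10 = 1024, 2^11 = 2048.
Minimum N = 11.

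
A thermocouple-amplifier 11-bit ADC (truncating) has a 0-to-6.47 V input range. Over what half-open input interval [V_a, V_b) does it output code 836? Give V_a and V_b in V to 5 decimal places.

LSB = 6.47/2^11 = 3.159 mV.
V_a = V_low + 836·LSB = 2.64107 V; V_b = V_low + 837·LSB = 2.64423 V.

[2.64107 V, 2.64423 V)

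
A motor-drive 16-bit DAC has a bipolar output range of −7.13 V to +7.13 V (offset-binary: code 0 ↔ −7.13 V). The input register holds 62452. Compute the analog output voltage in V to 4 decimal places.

6.4590 V

LSB = 14.26 V / 2^16 = 217.59 µV.
V_out = (−7.13) + 62452 × 0.00021759 V = 6.45895 V.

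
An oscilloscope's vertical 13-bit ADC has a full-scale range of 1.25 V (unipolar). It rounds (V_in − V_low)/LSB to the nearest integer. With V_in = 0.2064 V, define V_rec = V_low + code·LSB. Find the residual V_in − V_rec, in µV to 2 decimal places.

-51.42 µV

LSB = 1.25/2^13 = 152.59 µV.
Scaled input = 1352.6630 LSBs, so code = 1353.
Code 1353 maps back to 0 + 1353×0.000152588 V = 0.20645142 V.
V_in − V_rec = -5.1416e-05 V = -51.42 µV.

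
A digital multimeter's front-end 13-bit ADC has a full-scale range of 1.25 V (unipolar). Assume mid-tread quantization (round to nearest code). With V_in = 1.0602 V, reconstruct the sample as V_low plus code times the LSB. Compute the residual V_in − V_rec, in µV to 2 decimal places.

LSB = 1.25/2^13 = 152.59 µV.
(1.0602 − 0)/0.000152588 = 6948.1267; round gives code 6948.
Reconstructed: 1.0601807 V.
V_in − V_rec = 1.93359e-05 V = 19.34 µV.

19.34 µV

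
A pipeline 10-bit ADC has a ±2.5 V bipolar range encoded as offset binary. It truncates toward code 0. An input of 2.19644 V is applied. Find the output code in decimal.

code 961

Full-scale span = 5 V; LSB = 5/2^10 = 4.883 mV.
(V_in − V_low)/LSB = (2.19644 − (−2.5)) / 0.00488281 = 961.831.
Floor → code 961.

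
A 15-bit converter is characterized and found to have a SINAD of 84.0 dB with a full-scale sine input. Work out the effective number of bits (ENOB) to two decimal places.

ENOB = (SINAD − 1.76) / 6.02 = (84.0 − 1.76)/6.02 = 13.661.

13.66 bits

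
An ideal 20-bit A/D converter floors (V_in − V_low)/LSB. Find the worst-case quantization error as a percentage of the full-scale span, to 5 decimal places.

Truncating → worst-case error = 1 LSB = V_FS/2^20, so 100/1048576 = 9.53674e-05 % of full scale.

0.00010 %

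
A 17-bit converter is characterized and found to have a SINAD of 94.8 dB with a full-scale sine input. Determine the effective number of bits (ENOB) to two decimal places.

ENOB = (SINAD − 1.76) / 6.02 = (94.8 − 1.76)/6.02 = 15.455.

15.46 bits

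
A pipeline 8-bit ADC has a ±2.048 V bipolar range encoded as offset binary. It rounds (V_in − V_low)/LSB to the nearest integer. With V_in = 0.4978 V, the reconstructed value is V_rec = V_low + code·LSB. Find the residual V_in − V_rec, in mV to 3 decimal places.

Step size: 4.096 V ÷ 2^8 = 16.000 mV.
(V_in − V_low)/LSB = (0.4978 − (−2.048))/0.016 = 159.1125 → code 159 (round).
Code 159 maps back to (−2.048) + 159×0.016 V = 0.496 V.
Difference: 0.0018 V → 1.800 mV.

1.800 mV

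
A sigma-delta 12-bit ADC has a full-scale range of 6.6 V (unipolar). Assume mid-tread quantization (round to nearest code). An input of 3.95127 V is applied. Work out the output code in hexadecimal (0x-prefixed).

With 4096 levels over 6.6 V, one step is 1.611 mV.
(3.95127 − 0) / 0.00161133 = 2452.182 LSBs.
So the output code is 2452.
In hexadecimal (0x-prefixed): 0x994.

code 0x994 (decimal 2452)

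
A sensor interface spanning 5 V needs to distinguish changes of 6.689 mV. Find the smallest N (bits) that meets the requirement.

10 bits

Number of steps required ≥ 5 V / 6.689 mV = 747.50.
Need 2^N ≥ 747.50; 2^9 = 512, 2^10 = 1024.
Minimum N = 10.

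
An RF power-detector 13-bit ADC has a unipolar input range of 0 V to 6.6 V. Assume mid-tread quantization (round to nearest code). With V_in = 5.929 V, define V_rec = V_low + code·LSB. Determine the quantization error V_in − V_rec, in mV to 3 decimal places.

LSB = 6.6/2^13 = 0.806 mV.
Scaled input = 7359.1467 LSBs, so code = 7359.
Code 7359 maps back to 0 + 7359×0.000805664 V = 5.9288818 V.
Difference: 0.000118164 V → 0.118 mV.

0.118 mV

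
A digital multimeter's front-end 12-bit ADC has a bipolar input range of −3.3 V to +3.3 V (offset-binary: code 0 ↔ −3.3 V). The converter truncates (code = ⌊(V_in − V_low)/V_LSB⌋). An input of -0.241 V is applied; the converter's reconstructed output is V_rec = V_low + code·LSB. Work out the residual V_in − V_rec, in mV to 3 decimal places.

LSB = 6.6/2^12 = 1.611 mV.
Scaled input = 1898.4339 LSBs, so code = 1898.
Reconstructed: -0.24169922 V.
Difference: 0.000699219 V → 0.699 mV.

0.699 mV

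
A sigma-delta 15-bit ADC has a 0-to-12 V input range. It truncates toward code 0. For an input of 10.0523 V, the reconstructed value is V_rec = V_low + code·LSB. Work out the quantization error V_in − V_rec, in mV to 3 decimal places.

LSB = 12/2^15 = 366.21 µV.
(10.0523 − 0)/0.000366211 = 27449.4805; ⌊·⌋ gives code 27449.
V_rec = 0 + 27449·0.000366211 = 10.052124 V.
Difference: 0.000175977 V → 0.176 mV.

0.176 mV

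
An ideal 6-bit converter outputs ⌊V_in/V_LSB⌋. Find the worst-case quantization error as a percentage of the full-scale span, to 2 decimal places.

1.56 %

Truncating → worst-case error = 1 LSB = V_FS/2^6, so 100/64 = 1.5625 % of full scale.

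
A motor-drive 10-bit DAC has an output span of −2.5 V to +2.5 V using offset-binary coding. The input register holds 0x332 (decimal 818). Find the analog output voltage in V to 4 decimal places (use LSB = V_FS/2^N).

1.4941 V

LSB = 5 V / 2^10 = 4.883 mV.
Code 0x332 = 818 decimal.
V_out = (−2.5) + 818 × 0.00488281 V = 1.49414 V.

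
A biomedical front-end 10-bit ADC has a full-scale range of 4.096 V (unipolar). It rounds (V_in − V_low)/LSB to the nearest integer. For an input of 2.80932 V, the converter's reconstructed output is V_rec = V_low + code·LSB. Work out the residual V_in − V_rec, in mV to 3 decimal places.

1.320 mV

LSB = 4.096/2^10 = 4.000 mV.
(2.80932 − 0)/0.004 = 702.3300; round gives code 702.
Reconstructed: 2.808 V.
Error = 2.80932 − 2.808 = 0.00132 V = 1.320 mV.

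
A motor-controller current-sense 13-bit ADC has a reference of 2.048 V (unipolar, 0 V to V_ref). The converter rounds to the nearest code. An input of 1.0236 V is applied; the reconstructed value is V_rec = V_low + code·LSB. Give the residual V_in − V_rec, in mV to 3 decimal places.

One LSB is 2.048 V / 8192 = 250.00 µV.
(V_in − V_low)/LSB = (1.0236 − 0)/0.00025 = 4094.4000 → code 4094 (round).
Code 4094 maps back to 0 + 4094×0.00025 V = 1.0235 V.
V_in − V_rec = 0.0001 V = 0.100 mV.

0.100 mV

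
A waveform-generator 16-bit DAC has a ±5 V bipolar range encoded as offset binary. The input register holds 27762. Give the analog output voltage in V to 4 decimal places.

LSB = 10 V / 2^16 = 152.59 µV.
V_out = (−5) + 27762 × 0.000152588 V = -0.763855 V.

-0.7639 V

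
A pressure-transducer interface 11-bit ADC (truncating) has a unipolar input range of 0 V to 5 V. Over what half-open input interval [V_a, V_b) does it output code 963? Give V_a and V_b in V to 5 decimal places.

LSB = 5/2^11 = 2.441 mV.
V_a = V_low + 963·LSB = 2.35107 V; V_b = V_low + 964·LSB = 2.35352 V.

[2.35107 V, 2.35352 V)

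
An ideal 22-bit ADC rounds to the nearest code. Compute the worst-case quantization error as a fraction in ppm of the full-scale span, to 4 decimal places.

0.1192 ppm

Rounding → worst-case error = ½ LSB = V_FS/2^23, so 1e+06/8388608 = 0.119209 ppm of full scale.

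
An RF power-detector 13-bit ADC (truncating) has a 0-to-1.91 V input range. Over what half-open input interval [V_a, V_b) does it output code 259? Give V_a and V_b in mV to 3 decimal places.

LSB = 1.91/2^13 = 233.15 µV.
V_a = V_low + 259·LSB = 0.060387 V; V_b = V_low + 260·LSB = 0.0606201 V.

[60.387 mV, 60.620 mV)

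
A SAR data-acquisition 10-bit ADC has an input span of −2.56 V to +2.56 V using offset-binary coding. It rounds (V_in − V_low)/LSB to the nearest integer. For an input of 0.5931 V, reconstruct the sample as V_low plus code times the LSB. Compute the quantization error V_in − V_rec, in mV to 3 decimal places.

-1.900 mV

One LSB is 5.12 V / 1024 = 5.000 mV.
Scaled input = 630.6200 LSBs, so code = 631.
Reconstructed: 0.595 V.
Error = 0.5931 − 0.595 = -0.0019 V = -1.900 mV.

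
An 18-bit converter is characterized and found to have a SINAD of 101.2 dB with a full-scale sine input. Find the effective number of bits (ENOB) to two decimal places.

ENOB = (SINAD − 1.76) / 6.02 = (101.2 − 1.76)/6.02 = 16.518.

16.52 bits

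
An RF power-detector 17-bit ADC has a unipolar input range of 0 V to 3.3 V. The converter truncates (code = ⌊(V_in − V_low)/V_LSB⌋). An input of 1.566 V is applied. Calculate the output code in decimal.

code 62199

Full-scale span = 3.3 V; LSB = 3.3/2^17 = 25.18 µV.
(1.566 − 0) / 2.5177e-05 = 62199.622 LSBs.
Floor → code 62199.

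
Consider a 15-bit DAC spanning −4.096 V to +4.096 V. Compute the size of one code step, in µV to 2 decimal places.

250.00 µV

Full-scale span = 8.192 V.
LSB = 8.192 / 2^15 = 8.192 / 32768 = 0.00025 V = 250.00 µV.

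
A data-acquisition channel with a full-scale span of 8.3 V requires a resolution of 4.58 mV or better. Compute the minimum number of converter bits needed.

Number of steps required ≥ 8.3 V / 4.58 mV = 1812.23.
Need 2^N ≥ 1812.23; 2^10 = 1024, 2^11 = 2048.
Minimum N = 11.

11 bits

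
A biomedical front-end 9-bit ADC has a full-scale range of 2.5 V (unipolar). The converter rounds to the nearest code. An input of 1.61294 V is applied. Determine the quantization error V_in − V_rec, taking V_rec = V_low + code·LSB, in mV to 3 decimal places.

Step size: 2.5 V ÷ 2^9 = 4.883 mV.
(V_in − V_low)/LSB = (1.61294 − 0)/0.00488281 = 330.3301 → code 330 (round).
V_rec = 0 + 330·0.00488281 = 1.6113281 V.
Difference: 0.00161188 V → 1.612 mV.

1.612 mV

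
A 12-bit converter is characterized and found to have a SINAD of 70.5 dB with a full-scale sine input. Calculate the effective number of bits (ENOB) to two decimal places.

11.42 bits

ENOB = (SINAD − 1.76) / 6.02 = (70.5 − 1.76)/6.02 = 11.419.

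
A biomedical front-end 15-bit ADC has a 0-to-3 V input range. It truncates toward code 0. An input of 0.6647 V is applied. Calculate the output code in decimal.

Full-scale span = 3 V; LSB = 3/2^15 = 91.55 µV.
(0.6647 − 0) / 9.15527e-05 = 7260.297 LSBs.
Floor → code 7260.

code 7260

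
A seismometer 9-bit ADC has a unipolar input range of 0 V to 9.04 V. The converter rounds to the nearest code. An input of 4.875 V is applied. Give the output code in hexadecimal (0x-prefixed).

LSB = 9.04 V / 512 = 17.656 mV.
(4.875 − 0) / 0.0176562 = 276.106 LSBs.
Round → code 276.
In hexadecimal (0x-prefixed): 0x114.

code 0x114 (decimal 276)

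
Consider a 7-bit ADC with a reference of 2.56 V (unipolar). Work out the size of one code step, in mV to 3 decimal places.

Full-scale span = 2.56 V.
LSB = 2.56 / 2^7 = 2.56 / 128 = 0.02 V = 20.000 mV.

20.000 mV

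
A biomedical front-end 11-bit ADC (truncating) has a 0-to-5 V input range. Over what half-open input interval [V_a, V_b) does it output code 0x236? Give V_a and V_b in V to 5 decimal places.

LSB = 5/2^11 = 2.441 mV.
Code 0x236 = 566 decimal.
V_a = V_low + 566·LSB = 1.38184 V; V_b = V_low + 567·LSB = 1.38428 V.

[1.38184 V, 1.38428 V)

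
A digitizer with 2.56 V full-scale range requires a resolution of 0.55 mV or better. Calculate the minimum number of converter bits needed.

Number of steps required ≥ 2.56 V / 0.55 mV = 4654.55.
Need 2^N ≥ 4654.55; 2^12 = 4096, 2^13 = 8192.
Minimum N = 13.

13 bits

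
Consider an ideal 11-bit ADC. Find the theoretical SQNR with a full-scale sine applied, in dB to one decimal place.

68.0 dB

SNR ≈ 6.02·N + 1.76 dB = 6.02·11 + 1.76 = 67.98 dB.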